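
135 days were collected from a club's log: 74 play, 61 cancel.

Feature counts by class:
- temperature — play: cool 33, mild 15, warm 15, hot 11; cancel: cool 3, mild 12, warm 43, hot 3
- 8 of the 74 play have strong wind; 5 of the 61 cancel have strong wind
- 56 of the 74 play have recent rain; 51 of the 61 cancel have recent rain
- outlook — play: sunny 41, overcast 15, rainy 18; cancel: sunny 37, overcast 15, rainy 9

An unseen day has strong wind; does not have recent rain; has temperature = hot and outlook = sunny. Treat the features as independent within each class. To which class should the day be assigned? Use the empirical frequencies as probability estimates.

play: (74/135) × (11/74) × (8/74) × (18/74) × (41/74) ≈ 0.00118716
cancel: (61/135) × (3/61) × (5/61) × (10/61) × (37/61) ≈ 0.000181121
Highest score → play.

play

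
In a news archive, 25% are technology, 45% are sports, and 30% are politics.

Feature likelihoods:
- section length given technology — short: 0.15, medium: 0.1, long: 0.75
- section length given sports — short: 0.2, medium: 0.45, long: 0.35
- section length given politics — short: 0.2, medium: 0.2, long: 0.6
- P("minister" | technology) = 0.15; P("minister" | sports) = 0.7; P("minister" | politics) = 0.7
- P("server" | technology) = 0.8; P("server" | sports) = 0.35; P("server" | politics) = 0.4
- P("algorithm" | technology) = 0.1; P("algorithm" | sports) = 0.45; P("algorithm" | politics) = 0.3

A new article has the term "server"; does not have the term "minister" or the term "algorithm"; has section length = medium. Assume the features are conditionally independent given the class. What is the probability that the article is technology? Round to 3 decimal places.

0.478

technology: 0.25 × 0.1 × (1−0.15) × 0.8 × (1−0.1) = 0.0153
sports: 0.45 × 0.45 × (1−0.7) × 0.35 × (1−0.45) = 0.011694375
politics: 0.3 × 0.2 × (1−0.7) × 0.4 × (1−0.3) = 0.00504
P(technology | x) = 0.0153 / 0.032034375 ≈ 0.478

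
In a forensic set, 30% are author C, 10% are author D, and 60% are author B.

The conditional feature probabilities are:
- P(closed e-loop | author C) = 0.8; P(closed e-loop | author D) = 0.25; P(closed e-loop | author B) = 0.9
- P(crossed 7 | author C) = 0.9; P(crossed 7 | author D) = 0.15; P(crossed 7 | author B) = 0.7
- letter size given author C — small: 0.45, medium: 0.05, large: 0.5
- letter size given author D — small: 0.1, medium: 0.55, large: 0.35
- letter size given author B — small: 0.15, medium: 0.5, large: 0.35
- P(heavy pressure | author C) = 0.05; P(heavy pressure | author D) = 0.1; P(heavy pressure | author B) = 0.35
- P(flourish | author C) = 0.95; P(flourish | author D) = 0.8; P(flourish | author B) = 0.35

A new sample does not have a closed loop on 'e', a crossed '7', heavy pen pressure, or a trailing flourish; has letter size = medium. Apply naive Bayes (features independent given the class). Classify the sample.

author D

author C: 0.3 × (1−0.8) × (1−0.9) × 0.05 × (1−0.05) × (1−0.95) = 0.00001425
author D: 0.1 × (1−0.25) × (1−0.15) × 0.55 × (1−0.1) × (1−0.8) = 0.00631125
author B: 0.6 × (1−0.9) × (1−0.7) × 0.5 × (1−0.35) × (1−0.35) = 0.0038025
Highest score → author D.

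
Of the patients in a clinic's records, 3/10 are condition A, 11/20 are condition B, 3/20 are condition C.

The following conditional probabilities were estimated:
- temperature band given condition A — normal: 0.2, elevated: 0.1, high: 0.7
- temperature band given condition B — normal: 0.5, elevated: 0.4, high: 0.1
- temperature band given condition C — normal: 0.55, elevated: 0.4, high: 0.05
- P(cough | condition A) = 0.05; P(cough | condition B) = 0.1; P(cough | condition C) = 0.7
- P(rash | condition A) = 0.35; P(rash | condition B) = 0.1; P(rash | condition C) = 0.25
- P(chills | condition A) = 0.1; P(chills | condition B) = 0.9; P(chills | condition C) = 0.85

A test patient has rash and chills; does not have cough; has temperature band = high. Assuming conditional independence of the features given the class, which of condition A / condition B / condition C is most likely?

condition A: 0.3 × 0.7 × (1−0.05) × 0.35 × 0.1 = 0.0069825
condition B: 0.55 × 0.1 × (1−0.1) × 0.1 × 0.9 = 0.004455
condition C: 0.15 × 0.05 × (1−0.7) × 0.25 × 0.85 = 0.000478125
Highest score → condition A.

condition A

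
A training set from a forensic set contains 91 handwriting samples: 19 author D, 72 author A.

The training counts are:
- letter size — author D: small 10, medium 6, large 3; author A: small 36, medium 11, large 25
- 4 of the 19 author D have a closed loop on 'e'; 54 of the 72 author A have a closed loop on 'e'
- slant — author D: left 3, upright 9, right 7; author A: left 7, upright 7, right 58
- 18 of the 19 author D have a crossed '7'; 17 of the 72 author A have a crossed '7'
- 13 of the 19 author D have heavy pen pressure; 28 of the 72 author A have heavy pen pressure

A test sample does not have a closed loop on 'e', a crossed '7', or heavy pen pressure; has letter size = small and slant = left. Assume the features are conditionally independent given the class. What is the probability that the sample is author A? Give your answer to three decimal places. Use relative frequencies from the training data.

0.952

author D: (19/91) × (10/19) × (15/19) × (3/19) × (1/19) × (6/19) ≈ 0.000227671
author A: (72/91) × (36/72) × (18/72) × (7/72) × (55/72) × (44/72) ≈ 0.00448866
P(author A | x) = 0.00448866 / 0.004716331 ≈ 0.952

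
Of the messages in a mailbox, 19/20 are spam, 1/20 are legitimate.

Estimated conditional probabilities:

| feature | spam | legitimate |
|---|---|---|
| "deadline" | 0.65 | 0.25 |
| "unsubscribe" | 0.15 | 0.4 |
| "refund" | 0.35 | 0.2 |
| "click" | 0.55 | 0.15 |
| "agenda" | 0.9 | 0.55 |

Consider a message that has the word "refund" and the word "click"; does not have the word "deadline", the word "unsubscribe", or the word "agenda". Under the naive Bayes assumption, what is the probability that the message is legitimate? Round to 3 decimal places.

spam: 0.95 × (1−0.65) × (1−0.15) × 0.35 × 0.55 × (1−0.9) = 0.00544053125
legitimate: 0.05 × (1−0.25) × (1−0.4) × 0.2 × 0.15 × (1−0.55) = 0.00030375
P(legitimate | x) = 0.00030375 / 0.00574428125 ≈ 0.053

0.053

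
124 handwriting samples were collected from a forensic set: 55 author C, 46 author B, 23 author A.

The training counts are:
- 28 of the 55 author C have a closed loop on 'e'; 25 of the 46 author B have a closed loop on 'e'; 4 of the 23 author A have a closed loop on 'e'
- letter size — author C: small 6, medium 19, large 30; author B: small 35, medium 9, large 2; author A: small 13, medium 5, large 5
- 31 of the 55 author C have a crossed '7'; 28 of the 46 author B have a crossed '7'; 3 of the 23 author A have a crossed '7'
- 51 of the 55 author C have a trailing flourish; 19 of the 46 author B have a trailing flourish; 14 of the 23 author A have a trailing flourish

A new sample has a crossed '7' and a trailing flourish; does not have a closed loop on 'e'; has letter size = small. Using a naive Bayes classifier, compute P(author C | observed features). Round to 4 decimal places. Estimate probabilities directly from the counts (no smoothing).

author C: (55/124) × (27/55) × (6/55) × (31/55) × (51/55) ≈ 0.0124147
author B: (46/124) × (21/46) × (35/46) × (28/46) × (19/46) ≈ 0.0323969
author A: (23/124) × (19/23) × (13/23) × (3/23) × (14/23) ≈ 0.00687608
P(author C | x) = 0.0124147 / 0.05168768 ≈ 0.2402

0.2402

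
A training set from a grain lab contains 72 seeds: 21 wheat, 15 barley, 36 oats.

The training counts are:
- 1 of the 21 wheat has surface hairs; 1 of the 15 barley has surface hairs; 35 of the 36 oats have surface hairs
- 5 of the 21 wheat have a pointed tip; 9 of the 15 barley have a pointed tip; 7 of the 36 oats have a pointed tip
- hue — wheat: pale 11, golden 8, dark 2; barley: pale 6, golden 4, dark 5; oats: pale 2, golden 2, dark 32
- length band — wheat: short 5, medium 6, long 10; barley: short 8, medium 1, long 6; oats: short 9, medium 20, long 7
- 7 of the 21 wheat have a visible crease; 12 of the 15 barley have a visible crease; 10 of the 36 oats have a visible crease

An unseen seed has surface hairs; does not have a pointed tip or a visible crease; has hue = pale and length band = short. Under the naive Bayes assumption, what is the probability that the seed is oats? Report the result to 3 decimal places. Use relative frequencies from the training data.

wheat: (21/72) × (1/21) × (16/21) × (11/21) × (5/21) × (14/21) ≈ 0.000879835
barley: (15/72) × (1/15) × (6/15) × (6/15) × (8/15) × (3/15) ≈ 0.000237037
oats: (36/72) × (35/36) × (29/36) × (2/36) × (9/36) × (26/36) ≈ 0.00392798
P(oats | x) = 0.00392798 / 0.005044852 ≈ 0.779

0.779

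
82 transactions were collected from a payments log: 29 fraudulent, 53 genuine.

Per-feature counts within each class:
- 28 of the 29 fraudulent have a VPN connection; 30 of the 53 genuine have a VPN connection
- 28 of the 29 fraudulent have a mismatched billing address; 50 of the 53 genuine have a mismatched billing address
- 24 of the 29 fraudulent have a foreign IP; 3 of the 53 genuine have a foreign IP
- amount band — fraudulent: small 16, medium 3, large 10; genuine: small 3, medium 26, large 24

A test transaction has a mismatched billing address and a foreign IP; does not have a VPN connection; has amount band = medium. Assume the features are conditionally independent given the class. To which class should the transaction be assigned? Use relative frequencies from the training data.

genuine

fraudulent: (29/82) × (1/29) × (28/29) × (24/29) × (3/29) ≈ 0.00100805
genuine: (53/82) × (23/53) × (50/53) × (3/53) × (26/53) ≈ 0.00734769
Highest score → genuine.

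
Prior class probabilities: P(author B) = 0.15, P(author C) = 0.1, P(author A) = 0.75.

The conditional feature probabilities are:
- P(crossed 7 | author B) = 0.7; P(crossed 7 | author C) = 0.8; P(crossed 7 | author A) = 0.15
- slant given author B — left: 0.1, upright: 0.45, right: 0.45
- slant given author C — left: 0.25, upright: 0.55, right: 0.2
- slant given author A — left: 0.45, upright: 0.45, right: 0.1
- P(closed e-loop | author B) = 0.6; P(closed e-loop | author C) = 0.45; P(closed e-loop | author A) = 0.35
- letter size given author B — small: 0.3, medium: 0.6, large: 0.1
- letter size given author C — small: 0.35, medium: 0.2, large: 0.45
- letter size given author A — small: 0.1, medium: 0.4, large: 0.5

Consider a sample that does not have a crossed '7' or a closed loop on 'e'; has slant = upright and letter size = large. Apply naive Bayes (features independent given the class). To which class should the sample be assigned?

author B: 0.15 × (1−0.7) × 0.45 × (1−0.6) × 0.1 = 0.00081
author C: 0.1 × (1−0.8) × 0.55 × (1−0.45) × 0.45 = 0.0027225
author A: 0.75 × (1−0.15) × 0.45 × (1−0.35) × 0.5 = 0.093234375
Highest score → author A.

author A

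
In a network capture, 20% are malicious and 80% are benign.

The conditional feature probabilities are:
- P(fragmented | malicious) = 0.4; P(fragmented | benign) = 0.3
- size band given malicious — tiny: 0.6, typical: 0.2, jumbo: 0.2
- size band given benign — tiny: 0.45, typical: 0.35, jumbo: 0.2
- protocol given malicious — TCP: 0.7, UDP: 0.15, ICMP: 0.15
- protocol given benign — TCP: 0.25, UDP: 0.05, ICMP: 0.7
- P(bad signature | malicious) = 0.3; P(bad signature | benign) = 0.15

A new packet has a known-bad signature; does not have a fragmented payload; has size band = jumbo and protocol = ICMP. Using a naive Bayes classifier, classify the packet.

malicious: 0.2 × (1−0.4) × 0.2 × 0.15 × 0.3 = 0.00108
benign: 0.8 × (1−0.3) × 0.2 × 0.7 × 0.15 = 0.01176
Highest score → benign.

benign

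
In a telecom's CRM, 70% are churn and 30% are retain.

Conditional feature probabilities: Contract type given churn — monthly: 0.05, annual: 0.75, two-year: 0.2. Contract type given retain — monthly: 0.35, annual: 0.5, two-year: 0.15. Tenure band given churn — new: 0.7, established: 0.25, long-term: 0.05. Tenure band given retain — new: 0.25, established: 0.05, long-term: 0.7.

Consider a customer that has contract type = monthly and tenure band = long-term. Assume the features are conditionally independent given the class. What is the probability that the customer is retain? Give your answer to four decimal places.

0.9767

churn: 0.7 × 0.05 × 0.05 = 0.00175
retain: 0.3 × 0.35 × 0.7 = 0.0735
P(retain | x) = 0.0735 / 0.07525 ≈ 0.9767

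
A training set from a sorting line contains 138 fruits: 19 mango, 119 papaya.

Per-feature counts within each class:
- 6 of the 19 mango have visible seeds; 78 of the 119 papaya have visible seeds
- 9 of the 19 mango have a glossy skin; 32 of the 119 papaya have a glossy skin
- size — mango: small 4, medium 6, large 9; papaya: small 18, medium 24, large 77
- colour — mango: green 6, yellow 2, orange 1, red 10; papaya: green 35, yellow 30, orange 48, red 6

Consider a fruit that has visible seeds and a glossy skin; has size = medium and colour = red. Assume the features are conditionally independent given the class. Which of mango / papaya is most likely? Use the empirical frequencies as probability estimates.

mango

mango: (19/138) × (6/19) × (9/19) × (6/19) × (10/19) ≈ 0.00342299
papaya: (119/138) × (78/119) × (32/119) × (24/119) × (6/119) ≈ 0.00154556
Highest score → mango.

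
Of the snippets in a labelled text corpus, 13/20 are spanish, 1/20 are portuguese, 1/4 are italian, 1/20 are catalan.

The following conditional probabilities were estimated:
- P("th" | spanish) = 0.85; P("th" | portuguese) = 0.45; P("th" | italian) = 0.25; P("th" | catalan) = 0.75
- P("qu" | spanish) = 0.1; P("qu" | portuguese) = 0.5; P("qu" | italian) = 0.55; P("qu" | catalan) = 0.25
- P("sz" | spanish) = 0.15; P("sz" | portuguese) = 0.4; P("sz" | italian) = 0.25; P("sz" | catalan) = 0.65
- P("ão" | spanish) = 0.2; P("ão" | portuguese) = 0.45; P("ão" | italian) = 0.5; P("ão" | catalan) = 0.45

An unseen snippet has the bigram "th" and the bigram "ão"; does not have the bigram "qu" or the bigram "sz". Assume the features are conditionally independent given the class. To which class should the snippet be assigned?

spanish: 0.65 × 0.85 × (1−0.1) × (1−0.15) × 0.2 = 0.0845325
portuguese: 0.05 × 0.45 × (1−0.5) × (1−0.4) × 0.45 = 0.0030375
italian: 0.25 × 0.25 × (1−0.55) × (1−0.25) × 0.5 = 0.010546875
catalan: 0.05 × 0.75 × (1−0.25) × (1−0.65) × 0.45 = 0.0044296875
Highest score → spanish.

spanish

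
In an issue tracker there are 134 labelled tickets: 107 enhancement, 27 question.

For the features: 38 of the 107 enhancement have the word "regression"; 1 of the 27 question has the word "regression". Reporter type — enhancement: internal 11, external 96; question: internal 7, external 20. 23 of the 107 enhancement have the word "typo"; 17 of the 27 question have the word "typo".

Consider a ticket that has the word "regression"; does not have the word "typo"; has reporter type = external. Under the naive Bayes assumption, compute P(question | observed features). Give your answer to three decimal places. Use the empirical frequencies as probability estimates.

enhancement: (107/134) × (38/107) × (96/107) × (84/107) ≈ 0.199738
question: (27/134) × (1/27) × (20/27) × (10/27) ≈ 0.00204738
P(question | x) = 0.00204738 / 0.20178538 ≈ 0.010

0.010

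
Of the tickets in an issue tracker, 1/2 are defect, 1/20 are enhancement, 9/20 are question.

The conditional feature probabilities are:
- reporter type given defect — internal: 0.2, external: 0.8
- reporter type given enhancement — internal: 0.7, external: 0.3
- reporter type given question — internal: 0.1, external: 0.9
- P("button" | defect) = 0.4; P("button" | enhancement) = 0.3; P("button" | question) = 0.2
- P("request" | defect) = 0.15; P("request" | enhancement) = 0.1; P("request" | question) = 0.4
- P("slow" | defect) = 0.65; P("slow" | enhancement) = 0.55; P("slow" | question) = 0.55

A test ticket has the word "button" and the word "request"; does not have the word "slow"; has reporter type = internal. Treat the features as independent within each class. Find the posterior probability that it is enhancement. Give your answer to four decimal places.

0.1127

defect: 0.5 × 0.2 × 0.4 × 0.15 × (1−0.65) = 0.0021
enhancement: 0.05 × 0.7 × 0.3 × 0.1 × (1−0.55) = 0.0004725
question: 0.45 × 0.1 × 0.2 × 0.4 × (1−0.55) = 0.00162
P(enhancement | x) = 0.0004725 / 0.0041925 ≈ 0.1127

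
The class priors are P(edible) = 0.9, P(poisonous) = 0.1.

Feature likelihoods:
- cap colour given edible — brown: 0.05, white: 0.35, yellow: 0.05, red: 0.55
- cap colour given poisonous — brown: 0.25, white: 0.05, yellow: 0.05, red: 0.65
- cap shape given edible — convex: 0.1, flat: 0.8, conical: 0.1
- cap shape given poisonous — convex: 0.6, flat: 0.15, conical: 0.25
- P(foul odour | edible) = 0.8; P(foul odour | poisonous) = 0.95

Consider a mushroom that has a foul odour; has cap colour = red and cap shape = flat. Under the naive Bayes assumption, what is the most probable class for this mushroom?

edible

edible: 0.9 × 0.55 × 0.8 × 0.8 = 0.3168
poisonous: 0.1 × 0.65 × 0.15 × 0.95 = 0.0092625
Highest score → edible.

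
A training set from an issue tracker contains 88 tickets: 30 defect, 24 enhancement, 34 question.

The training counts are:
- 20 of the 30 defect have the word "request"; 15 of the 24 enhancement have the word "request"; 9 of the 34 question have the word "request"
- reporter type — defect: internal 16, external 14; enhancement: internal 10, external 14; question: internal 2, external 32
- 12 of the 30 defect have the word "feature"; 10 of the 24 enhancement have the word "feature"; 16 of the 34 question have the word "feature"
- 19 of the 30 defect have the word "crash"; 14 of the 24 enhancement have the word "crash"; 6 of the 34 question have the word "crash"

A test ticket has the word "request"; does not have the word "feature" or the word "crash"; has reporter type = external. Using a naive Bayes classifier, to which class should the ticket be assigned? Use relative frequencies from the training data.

defect: (30/88) × (20/30) × (14/30) × (18/30) × (11/30) ≈ 0.0233333
enhancement: (24/88) × (15/24) × (14/24) × (14/24) × (10/24) ≈ 0.0241675
question: (34/88) × (9/34) × (32/34) × (18/34) × (28/34) ≈ 0.0419666
Highest score → question.

question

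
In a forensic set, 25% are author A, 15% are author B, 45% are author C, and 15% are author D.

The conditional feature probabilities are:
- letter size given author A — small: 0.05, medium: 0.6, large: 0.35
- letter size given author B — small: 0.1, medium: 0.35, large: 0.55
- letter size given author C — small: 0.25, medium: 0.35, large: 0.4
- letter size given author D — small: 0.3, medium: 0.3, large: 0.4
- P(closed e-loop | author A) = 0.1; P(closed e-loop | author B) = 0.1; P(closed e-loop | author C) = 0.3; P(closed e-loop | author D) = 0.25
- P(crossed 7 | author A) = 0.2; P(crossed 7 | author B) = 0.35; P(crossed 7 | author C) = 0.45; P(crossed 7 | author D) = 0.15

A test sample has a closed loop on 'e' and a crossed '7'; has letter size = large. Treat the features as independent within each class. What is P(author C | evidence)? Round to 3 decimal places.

author A: 0.25 × 0.35 × 0.1 × 0.2 = 0.00175
author B: 0.15 × 0.55 × 0.1 × 0.35 = 0.0028875
author C: 0.45 × 0.4 × 0.3 × 0.45 = 0.0243
author D: 0.15 × 0.4 × 0.25 × 0.15 = 0.00225
P(author C | x) = 0.0243 / 0.0311875 ≈ 0.779

0.779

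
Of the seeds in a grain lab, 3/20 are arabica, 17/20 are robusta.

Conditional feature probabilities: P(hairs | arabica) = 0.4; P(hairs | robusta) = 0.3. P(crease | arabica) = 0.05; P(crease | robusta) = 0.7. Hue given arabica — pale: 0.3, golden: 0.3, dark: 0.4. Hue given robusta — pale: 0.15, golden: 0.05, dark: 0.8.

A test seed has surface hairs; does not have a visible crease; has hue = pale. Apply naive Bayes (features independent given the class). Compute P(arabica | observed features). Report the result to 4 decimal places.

0.5984

arabica: 0.15 × 0.4 × (1−0.05) × 0.3 = 0.0171
robusta: 0.85 × 0.3 × (1−0.7) × 0.15 = 0.011475
P(arabica | x) = 0.0171 / 0.028575 ≈ 0.5984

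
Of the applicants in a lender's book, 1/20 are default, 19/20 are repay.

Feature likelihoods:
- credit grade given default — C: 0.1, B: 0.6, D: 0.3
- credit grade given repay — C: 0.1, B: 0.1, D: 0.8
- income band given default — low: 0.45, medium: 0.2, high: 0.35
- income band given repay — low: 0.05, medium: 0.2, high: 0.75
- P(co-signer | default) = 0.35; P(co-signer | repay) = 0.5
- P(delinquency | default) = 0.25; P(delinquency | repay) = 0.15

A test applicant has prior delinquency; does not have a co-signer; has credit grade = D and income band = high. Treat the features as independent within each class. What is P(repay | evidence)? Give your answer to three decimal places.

0.980

default: 0.05 × 0.3 × 0.35 × (1−0.35) × 0.25 = 0.000853125
repay: 0.95 × 0.8 × 0.75 × (1−0.5) × 0.15 = 0.04275
P(repay | x) = 0.04275 / 0.043603125 ≈ 0.980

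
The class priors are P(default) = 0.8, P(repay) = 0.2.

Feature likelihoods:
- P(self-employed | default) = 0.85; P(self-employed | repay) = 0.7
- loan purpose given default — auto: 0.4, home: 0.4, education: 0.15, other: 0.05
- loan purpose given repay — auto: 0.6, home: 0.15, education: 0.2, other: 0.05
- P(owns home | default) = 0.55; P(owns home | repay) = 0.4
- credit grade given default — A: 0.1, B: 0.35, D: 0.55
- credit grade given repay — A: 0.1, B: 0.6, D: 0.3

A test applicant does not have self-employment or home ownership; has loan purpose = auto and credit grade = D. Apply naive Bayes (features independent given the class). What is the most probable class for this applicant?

default: 0.8 × (1−0.85) × 0.4 × (1−0.55) × 0.55 = 0.01188
repay: 0.2 × (1−0.7) × 0.6 × (1−0.4) × 0.3 = 0.00648
Highest score → default.

default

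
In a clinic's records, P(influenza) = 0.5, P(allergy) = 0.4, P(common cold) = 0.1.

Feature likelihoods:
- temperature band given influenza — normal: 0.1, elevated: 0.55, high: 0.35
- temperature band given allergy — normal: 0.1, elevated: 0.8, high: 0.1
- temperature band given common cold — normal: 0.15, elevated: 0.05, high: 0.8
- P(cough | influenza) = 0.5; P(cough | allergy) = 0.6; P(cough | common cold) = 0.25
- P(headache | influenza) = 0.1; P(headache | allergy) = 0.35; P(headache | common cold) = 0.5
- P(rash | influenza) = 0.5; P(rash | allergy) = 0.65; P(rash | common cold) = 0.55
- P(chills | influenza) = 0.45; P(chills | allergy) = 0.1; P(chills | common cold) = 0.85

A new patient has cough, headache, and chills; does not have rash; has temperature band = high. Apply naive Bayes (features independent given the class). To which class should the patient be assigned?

influenza: 0.5 × 0.35 × 0.5 × 0.1 × (1−0.5) × 0.45 = 0.00196875
allergy: 0.4 × 0.1 × 0.6 × 0.35 × (1−0.65) × 0.1 = 0.000294
common cold: 0.1 × 0.8 × 0.25 × 0.5 × (1−0.55) × 0.85 = 0.003825
Highest score → common cold.

common cold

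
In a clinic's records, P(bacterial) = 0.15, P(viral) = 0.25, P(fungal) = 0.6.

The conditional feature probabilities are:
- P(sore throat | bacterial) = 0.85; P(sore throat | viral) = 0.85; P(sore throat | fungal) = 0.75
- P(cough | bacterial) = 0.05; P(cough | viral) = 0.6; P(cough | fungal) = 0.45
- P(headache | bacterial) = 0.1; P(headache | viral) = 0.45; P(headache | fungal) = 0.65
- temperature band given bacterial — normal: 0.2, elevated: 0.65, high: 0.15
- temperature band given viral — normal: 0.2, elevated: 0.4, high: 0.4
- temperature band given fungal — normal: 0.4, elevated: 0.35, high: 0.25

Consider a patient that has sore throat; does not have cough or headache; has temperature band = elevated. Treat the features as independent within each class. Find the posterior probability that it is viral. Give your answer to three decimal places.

0.156

bacterial: 0.15 × 0.85 × (1−0.05) × (1−0.1) × 0.65 = 0.070858125
viral: 0.25 × 0.85 × (1−0.6) × (1−0.45) × 0.4 = 0.0187
fungal: 0.6 × 0.75 × (1−0.45) × (1−0.65) × 0.35 = 0.03031875
P(viral | x) = 0.0187 / 0.119876875 ≈ 0.156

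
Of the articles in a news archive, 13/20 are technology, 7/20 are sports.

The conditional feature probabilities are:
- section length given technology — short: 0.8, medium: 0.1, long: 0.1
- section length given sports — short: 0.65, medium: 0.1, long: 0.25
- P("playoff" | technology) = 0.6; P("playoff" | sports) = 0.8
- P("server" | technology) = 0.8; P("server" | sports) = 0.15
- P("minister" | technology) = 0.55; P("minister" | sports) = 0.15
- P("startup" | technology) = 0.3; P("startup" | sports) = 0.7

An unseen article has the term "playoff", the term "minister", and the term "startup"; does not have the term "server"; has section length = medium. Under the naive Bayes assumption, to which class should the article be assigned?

sports

technology: 0.65 × 0.1 × 0.6 × (1−0.8) × 0.55 × 0.3 = 0.001287
sports: 0.35 × 0.1 × 0.8 × (1−0.15) × 0.15 × 0.7 = 0.002499
Highest score → sports.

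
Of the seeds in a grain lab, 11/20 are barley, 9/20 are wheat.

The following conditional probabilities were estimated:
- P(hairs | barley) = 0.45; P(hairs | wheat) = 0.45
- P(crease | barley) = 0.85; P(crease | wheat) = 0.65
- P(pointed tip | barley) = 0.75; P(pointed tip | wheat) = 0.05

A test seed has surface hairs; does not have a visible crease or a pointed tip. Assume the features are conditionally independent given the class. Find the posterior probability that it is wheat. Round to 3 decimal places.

0.879

barley: 0.55 × 0.45 × (1−0.85) × (1−0.75) = 0.00928125
wheat: 0.45 × 0.45 × (1−0.65) × (1−0.05) = 0.06733125
P(wheat | x) = 0.06733125 / 0.0766125 ≈ 0.879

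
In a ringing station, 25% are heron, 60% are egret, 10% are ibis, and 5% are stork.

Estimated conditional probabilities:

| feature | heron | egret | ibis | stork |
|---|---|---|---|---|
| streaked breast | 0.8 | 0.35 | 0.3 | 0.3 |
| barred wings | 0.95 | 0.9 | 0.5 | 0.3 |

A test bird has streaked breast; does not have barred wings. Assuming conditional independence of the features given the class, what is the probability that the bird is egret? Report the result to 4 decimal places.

heron: 0.25 × 0.8 × (1−0.95) = 0.01
egret: 0.6 × 0.35 × (1−0.9) = 0.021
ibis: 0.1 × 0.3 × (1−0.5) = 0.015
stork: 0.05 × 0.3 × (1−0.3) = 0.0105
P(egret | x) = 0.021 / 0.0565 ≈ 0.3717

0.3717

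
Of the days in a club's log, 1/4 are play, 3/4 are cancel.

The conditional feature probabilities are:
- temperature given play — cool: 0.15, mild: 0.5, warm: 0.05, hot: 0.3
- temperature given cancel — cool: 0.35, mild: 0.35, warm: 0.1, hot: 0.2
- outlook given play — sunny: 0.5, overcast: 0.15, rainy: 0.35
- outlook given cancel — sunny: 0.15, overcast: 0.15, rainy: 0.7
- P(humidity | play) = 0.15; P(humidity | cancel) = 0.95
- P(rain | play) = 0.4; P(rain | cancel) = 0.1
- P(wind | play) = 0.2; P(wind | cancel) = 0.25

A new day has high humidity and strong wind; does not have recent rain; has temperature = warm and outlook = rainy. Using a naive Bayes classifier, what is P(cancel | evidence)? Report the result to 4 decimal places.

0.9930

play: 0.25 × 0.05 × 0.35 × 0.15 × (1−0.4) × 0.2 = 0.00007875
cancel: 0.75 × 0.1 × 0.7 × 0.95 × (1−0.1) × 0.25 = 0.011221875
P(cancel | x) = 0.011221875 / 0.011300625 ≈ 0.9930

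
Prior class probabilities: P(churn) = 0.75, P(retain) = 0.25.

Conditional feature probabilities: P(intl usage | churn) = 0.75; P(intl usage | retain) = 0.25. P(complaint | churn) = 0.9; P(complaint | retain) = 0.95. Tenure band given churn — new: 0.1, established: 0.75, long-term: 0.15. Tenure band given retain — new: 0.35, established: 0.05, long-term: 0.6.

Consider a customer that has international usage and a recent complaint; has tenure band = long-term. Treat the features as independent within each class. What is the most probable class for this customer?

churn: 0.75 × 0.75 × 0.9 × 0.15 = 0.0759375
retain: 0.25 × 0.25 × 0.95 × 0.6 = 0.035625
Highest score → churn.

churn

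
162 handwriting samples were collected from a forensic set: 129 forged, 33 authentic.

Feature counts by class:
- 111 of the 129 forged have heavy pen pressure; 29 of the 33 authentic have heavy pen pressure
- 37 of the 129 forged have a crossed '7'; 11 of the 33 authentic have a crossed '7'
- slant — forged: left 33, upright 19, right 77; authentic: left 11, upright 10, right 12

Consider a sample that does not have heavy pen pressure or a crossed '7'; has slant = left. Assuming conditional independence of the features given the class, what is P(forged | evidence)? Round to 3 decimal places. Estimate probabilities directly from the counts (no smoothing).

forged: (129/162) × (18/129) × (92/129) × (33/129) ≈ 0.0202712
authentic: (33/162) × (4/33) × (22/33) × (11/33) ≈ 0.00548697
P(forged | x) = 0.0202712 / 0.02575817 ≈ 0.787

0.787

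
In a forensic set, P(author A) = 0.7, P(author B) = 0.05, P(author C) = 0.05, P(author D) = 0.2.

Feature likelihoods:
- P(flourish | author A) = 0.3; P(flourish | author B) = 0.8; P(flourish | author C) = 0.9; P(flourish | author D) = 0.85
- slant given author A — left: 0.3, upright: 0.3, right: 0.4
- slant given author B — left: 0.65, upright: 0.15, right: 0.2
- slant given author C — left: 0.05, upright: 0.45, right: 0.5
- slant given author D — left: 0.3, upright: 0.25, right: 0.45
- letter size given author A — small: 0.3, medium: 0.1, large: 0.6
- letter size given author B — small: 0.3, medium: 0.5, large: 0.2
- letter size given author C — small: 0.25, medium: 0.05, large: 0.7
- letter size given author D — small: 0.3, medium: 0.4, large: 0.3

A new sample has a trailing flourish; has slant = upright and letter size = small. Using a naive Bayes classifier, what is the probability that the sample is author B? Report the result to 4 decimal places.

0.0467

author A: 0.7 × 0.3 × 0.3 × 0.3 = 0.0189
author B: 0.05 × 0.8 × 0.15 × 0.3 = 0.0018
author C: 0.05 × 0.9 × 0.45 × 0.25 = 0.0050625
author D: 0.2 × 0.85 × 0.25 × 0.3 = 0.01275
P(author B | x) = 0.0018 / 0.0385125 ≈ 0.0467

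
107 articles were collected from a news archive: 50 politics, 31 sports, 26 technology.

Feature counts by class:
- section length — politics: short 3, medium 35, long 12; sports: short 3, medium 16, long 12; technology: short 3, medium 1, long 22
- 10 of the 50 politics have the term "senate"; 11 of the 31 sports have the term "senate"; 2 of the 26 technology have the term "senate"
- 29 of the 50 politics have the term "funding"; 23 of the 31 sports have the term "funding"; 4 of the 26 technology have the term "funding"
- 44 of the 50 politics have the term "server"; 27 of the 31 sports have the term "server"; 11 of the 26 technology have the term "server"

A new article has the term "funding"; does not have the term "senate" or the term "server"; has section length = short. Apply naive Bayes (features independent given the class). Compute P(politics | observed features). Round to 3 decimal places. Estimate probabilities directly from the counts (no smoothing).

0.279

politics: (50/107) × (3/50) × (40/50) × (29/50) × (6/50) ≈ 0.00156112
sports: (31/107) × (3/31) × (20/31) × (23/31) × (4/31) ≈ 0.00173169
technology: (26/107) × (3/26) × (24/26) × (4/26) × (15/26) ≈ 0.0022971
P(politics | x) = 0.00156112 / 0.00558991 ≈ 0.279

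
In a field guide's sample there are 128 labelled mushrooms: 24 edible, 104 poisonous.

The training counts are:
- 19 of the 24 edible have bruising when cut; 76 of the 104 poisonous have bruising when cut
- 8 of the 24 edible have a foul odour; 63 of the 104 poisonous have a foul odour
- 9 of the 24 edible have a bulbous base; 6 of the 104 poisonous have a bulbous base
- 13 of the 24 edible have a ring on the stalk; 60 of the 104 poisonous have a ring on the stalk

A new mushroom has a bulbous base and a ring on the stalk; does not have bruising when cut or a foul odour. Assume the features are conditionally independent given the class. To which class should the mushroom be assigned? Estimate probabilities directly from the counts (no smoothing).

edible

edible: (24/128) × (5/24) × (16/24) × (9/24) × (13/24) ≈ 0.00528971
poisonous: (104/128) × (28/104) × (41/104) × (6/104) × (60/104) ≈ 0.00287035
Highest score → edible.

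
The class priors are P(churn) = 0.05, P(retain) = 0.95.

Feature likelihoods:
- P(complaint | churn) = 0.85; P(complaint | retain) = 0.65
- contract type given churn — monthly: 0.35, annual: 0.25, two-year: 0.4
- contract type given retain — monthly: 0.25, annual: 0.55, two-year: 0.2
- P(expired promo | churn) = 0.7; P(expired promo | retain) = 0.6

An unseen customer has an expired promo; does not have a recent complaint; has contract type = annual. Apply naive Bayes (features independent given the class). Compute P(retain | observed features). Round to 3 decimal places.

0.988

churn: 0.05 × (1−0.85) × 0.25 × 0.7 = 0.0013125
retain: 0.95 × (1−0.65) × 0.55 × 0.6 = 0.109725
P(retain | x) = 0.109725 / 0.1110375 ≈ 0.988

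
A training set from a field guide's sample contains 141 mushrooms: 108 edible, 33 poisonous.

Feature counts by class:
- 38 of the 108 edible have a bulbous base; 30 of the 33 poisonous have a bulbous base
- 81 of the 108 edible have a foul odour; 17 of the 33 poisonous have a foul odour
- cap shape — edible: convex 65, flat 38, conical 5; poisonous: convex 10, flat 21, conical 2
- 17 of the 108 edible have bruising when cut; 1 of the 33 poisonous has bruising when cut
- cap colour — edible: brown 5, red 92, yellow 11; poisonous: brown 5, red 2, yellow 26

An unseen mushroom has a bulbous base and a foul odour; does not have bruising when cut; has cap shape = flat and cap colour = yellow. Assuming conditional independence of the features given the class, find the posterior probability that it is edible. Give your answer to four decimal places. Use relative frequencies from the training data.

edible: (108/141) × (38/108) × (81/108) × (38/108) × (91/108) × (11/108) ≈ 0.0061034
poisonous: (33/141) × (30/33) × (17/33) × (21/33) × (32/33) × (26/33) ≈ 0.053289
P(edible | x) = 0.0061034 / 0.0593924 ≈ 0.1028

0.1028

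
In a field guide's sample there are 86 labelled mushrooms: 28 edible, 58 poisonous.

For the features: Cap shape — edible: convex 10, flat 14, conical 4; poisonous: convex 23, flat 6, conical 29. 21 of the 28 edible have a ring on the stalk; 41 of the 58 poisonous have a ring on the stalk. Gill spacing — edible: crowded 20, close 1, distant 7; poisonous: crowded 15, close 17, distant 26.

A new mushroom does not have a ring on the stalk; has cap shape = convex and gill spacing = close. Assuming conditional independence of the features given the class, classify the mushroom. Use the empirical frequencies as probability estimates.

edible: (28/86) × (10/28) × (7/28) × (1/28) ≈ 0.00103821
poisonous: (58/86) × (23/58) × (17/58) × (17/58) ≈ 0.0229758
Highest score → poisonous.

poisonous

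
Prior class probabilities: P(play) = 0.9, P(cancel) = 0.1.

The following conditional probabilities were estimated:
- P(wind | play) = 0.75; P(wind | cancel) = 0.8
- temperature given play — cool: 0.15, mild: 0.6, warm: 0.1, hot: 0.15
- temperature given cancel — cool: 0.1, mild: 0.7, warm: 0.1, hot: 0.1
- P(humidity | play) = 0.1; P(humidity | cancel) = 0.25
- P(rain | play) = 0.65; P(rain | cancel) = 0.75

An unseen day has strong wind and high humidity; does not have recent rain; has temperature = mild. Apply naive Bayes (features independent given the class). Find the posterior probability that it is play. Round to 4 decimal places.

0.8020

play: 0.9 × 0.75 × 0.6 × 0.1 × (1−0.65) = 0.014175
cancel: 0.1 × 0.8 × 0.7 × 0.25 × (1−0.75) = 0.0035
P(play | x) = 0.014175 / 0.017675 ≈ 0.8020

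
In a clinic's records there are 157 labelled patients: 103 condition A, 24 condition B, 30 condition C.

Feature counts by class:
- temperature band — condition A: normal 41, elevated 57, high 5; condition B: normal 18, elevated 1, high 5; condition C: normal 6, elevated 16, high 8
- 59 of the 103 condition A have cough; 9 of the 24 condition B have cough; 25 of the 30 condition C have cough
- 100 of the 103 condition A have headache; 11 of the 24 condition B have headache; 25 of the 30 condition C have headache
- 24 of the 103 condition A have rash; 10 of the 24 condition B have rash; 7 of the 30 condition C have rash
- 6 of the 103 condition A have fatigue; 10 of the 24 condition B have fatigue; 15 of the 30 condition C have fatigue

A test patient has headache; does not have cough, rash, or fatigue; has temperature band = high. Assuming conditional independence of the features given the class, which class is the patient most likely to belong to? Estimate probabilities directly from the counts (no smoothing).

condition A: (103/157) × (5/103) × (44/103) × (100/103) × (79/103) × (97/103) ≈ 0.00954054
condition B: (24/157) × (5/24) × (15/24) × (11/24) × (14/24) × (14/24) ≈ 0.00310431
condition C: (30/157) × (8/30) × (5/30) × (25/30) × (23/30) × (15/30) ≈ 0.0027129
Highest score → condition A.

condition A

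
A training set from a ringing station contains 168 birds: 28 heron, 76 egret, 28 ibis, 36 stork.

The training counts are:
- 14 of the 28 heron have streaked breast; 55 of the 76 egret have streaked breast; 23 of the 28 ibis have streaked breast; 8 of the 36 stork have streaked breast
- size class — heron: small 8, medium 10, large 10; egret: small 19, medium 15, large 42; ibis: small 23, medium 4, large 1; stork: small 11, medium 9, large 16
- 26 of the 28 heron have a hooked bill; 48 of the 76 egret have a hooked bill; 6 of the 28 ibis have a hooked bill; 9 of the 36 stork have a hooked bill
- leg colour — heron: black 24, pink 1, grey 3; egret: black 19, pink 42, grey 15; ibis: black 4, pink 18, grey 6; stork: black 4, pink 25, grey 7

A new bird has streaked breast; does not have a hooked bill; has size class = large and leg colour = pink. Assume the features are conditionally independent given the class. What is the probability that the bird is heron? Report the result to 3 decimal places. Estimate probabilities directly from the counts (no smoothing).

heron: (28/168) × (14/28) × (10/28) × (2/28) × (1/28) ≈ 0.0000759232
egret: (76/168) × (55/76) × (42/76) × (28/76) × (42/76) ≈ 0.0368357
ibis: (28/168) × (23/28) × (1/28) × (22/28) × (18/28) ≈ 0.00246967
stork: (36/168) × (8/36) × (16/36) × (27/36) × (25/36) ≈ 0.0110229
P(heron | x) = 0.0000759232 / 0.0504041932 ≈ 0.002

0.002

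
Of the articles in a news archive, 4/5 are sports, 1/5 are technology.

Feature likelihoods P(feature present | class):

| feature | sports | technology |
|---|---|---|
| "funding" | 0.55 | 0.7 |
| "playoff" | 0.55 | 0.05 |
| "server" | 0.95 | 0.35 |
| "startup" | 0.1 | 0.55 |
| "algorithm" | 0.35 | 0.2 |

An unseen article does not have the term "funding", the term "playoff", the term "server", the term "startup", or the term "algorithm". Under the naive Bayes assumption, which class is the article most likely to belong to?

technology

sports: 0.8 × (1−0.55) × (1−0.55) × (1−0.95) × (1−0.1) × (1−0.35) = 0.0047385
technology: 0.2 × (1−0.7) × (1−0.05) × (1−0.35) × (1−0.55) × (1−0.2) = 0.013338
Highest score → technology.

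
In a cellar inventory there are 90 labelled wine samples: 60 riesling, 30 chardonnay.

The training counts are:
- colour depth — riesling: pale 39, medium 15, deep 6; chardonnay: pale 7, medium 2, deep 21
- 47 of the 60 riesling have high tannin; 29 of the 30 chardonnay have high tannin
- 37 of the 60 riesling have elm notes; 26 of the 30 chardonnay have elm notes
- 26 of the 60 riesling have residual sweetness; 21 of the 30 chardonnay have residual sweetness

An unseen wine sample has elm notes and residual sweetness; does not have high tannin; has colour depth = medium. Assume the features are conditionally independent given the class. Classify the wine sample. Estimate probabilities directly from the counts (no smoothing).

riesling

riesling: (60/90) × (15/60) × (13/60) × (37/60) × (26/60) ≈ 0.00964969
chardonnay: (30/90) × (2/30) × (1/30) × (26/30) × (21/30) ≈ 0.000449383
Highest score → riesling.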